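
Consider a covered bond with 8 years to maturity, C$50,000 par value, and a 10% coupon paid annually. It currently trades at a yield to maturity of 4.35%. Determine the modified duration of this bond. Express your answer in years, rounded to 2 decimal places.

Periodic yield y = 0.0435. First find Macaulay duration:
  t   CF        PV=CF/(1+0.0435)^t    t·PV
  1     5,000.00     4,791.5668     4,791.5668
  2     5,000.00     4,591.8226     9,183.6451
  3     5,000.00     4,400.4049    13,201.2148
  4     5,000.00     4,216.9669    16,867.8675
  5     5,000.00     4,041.1757    20,205.8787
  6     5,000.00     3,872.7127    23,236.2764
  7     5,000.00     3,711.2724    25,978.9067
  8    55,000.00    39,122.1814   312,977.4511
  Σ                 68,748.1035   426,442.8073
P = 68,748.1035; Macaulay duration = 426,442.8073 / 68,748.1035 = 6.20298 years.
Modified duration = D_Mac / (1 + y) = 6.20298 / 1.0435 = 5.94439 years.

5.94 years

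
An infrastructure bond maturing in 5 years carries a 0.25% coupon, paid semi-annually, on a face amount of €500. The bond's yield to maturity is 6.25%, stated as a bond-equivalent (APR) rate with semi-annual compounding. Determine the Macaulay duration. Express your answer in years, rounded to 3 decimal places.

4.966 years

Periodic yield y = 0.03125. Discount each cash flow and weight by its period:
  t   CF        PV=CF/(1+0.03125)^t    t·PV
  1        0.625         0.6061         0.6061
  2        0.625         0.5877         1.1754
  3        0.625         0.5699         1.7097
  4        0.625         0.5526         2.2105
  5        0.625         0.5359         2.6794
  6        0.625         0.5196         3.1178
  7        0.625         0.5039         3.5272
  8        0.625         0.4886         3.9089
  9        0.625         0.4738         4.2643
  10     500.625       368.0213     3,680.2127
  Σ                    372.8593     3,703.4118
Price P = Σ PV = 372.8593.
Macaulay duration = Σ(t·PV) / P = 3,703.4118 / 372.8593 = 9.93246 half-year periods.
In years: 9.93246 / 2 = 4.96623 years.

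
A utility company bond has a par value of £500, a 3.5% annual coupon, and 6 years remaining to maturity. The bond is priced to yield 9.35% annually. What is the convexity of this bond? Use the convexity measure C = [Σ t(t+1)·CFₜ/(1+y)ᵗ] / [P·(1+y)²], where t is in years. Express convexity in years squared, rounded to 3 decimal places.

30.669

With y = 0.0935:
  t   CF        PV=CF/(1+0.0935)^t    t·PV        t(t+1)·PV
  1        17.50        16.0037        16.0037          32.0073
  2        17.50        14.6353        29.2705          87.8116
  3        17.50        13.3839        40.1516         160.6064
  4        17.50        12.2395        48.9579         244.7896
  5        17.50        11.1929        55.9647         335.7882
  6       517.50       302.6897     1,816.1381      12,712.9670
  Σ                    370.1449     2,006.4865      13,573.9700
P = 370.1449.
Convexity = Σ t(t+1)·PV / [P·(1+y)²] = 13,573.9700 / (370.1449 × 1.195742) = 30.66885.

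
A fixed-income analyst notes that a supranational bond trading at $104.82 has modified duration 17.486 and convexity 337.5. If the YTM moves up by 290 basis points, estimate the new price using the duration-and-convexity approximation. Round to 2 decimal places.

$66.54

Duration effect: -D_mod·Δy = -17.486 × (+0.029) = -0.507094
Convexity effect: ½·C·(Δy)² = 0.5 × 337.5 × (0.029)² = +0.14191875
ΔP/P ≈ -0.507094 + 0.14191875 = -0.36517525
New price ≈ 104.82 × (1 - 0.36517525) = 66.542330295.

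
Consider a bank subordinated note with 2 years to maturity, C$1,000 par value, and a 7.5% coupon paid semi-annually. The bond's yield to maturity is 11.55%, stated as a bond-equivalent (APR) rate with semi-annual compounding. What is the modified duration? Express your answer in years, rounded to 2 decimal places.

Periodic yield y = 0.05775. First find Macaulay duration:
  t   CF        PV=CF/(1+0.05775)^t    t·PV
  1        37.50        35.4526        35.4526
  2        37.50        33.5170        67.0340
  3        37.50        31.6871        95.0612
  4     1,037.50       828.8119     3,315.2475
  Σ                    929.4686     3,512.7954
P = 929.4686; Macaulay duration = 3,512.7954 / 929.4686 = 3.77936 half-year periods = 1.88968 years.
Modified duration = D_Mac / (1 + y) = 1.88968 / 1.05775 = 1.78651 years.

1.79 years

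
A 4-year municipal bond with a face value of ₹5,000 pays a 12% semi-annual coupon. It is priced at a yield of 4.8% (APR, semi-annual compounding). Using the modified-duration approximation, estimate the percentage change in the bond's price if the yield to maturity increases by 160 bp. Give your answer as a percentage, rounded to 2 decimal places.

-5.28%

Periodic yield y = 0.024. Modified duration first:
  t   CF        PV=CF/(1+0.024)^t    t·PV
  1       300.00       292.9688       292.9688
  2       300.00       286.1023       572.2046
  3       300.00       279.3968       838.1903
  4       300.00       272.8484     1,091.3936
  5       300.00       266.4535     1,332.2676
  6       300.00       260.2085     1,561.2511
  7       300.00       254.1099     1,778.7692
  8     5,300.00     4,384.0572    35,072.4580
  Σ                  6,296.1454    42,539.5032
P = 6,296.1454; D_Mac = 6.75644 half-year periods = 3.37822 yrs; D_mod = 3.37822/(1+0.024) = 3.29904 yrs.
ΔP/P ≈ -D_mod · Δy = -3.29904 × (+0.016) = -0.052785 = -5.2785%.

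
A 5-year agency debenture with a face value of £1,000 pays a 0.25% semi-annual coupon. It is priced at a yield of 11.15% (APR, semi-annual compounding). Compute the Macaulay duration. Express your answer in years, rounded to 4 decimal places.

4.9607 years

Periodic yield y = 0.05575. Discount each cash flow and weight by its period:
  t   CF        PV=CF/(1+0.05575)^t    t·PV
  1         1.25         1.1840         1.1840
  2         1.25         1.1215         2.2429
  3         1.25         1.0623         3.1868
  4         1.25         1.0062         4.0246
  5         1.25         0.9530         4.7651
  6         1.25         0.9027         5.4162
  7         1.25         0.8550         5.9852
  8         1.25         0.8099         6.4790
  9         1.25         0.7671         6.9040
  10    1,001.25       582.0116     5,820.1158
  Σ                    590.6732     5,860.3038
Price P = Σ PV = 590.6732.
Macaulay duration = Σ(t·PV) / P = 5,860.3038 / 590.6732 = 9.92140 half-year periods.
In years: 9.92140 / 2 = 4.96070 years.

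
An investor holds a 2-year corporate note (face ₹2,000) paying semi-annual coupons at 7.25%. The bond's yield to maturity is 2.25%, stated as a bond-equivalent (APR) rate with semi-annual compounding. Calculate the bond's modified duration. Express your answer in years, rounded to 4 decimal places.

1.8815 years

Periodic yield y = 0.01125. First find Macaulay duration:
  t   CF        PV=CF/(1+0.01125)^t    t·PV
  1        72.50        71.6934        71.6934
  2        72.50        70.8959       141.7917
  3        72.50        70.1072       210.3215
  4     2,072.50     1,981.8026     7,927.2105
  Σ                  2,194.4991     8,351.0172
P = 2,194.4991; Macaulay duration = 8,351.0172 / 2,194.4991 = 3.80543 half-year periods = 1.90272 years.
Modified duration = D_Mac / (1 + y) = 1.90272 / 1.01125 = 1.88155 years.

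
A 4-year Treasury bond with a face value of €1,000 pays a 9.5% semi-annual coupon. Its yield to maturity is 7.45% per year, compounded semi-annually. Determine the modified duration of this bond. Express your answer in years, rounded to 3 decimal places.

Periodic yield y = 0.03725. First find Macaulay duration:
  t   CF        PV=CF/(1+0.03725)^t    t·PV
  1        47.50        45.7942        45.7942
  2        47.50        44.1496        88.2992
  3        47.50        42.5641       127.6922
  4        47.50        41.0355       164.1420
  5        47.50        39.5618       197.8092
  6        47.50        38.1411       228.8465
  7        47.50        36.7713       257.3994
  8     1,047.50       781.7835     6,254.2678
  Σ                  1,069.8011     7,364.2504
P = 1,069.8011; Macaulay duration = 7,364.2504 / 1,069.8011 = 6.88376 half-year periods = 3.44188 years.
Modified duration = D_Mac / (1 + y) = 3.44188 / 1.03725 = 3.31827 years.

3.318 years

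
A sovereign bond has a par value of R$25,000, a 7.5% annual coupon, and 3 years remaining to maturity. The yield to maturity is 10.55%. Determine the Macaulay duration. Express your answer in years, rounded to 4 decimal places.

Periodic yield y = 0.1055. Discount each cash flow and weight by its year:
  t   CF        PV=CF/(1+0.1055)^t    t·PV
  1     1,875.00     1,696.0651     1,696.0651
  2     1,875.00     1,534.2064     3,068.4127
  3    26,875.00    19,891.7152    59,675.1455
  Σ                 23,121.9867    64,439.6234
Price P = Σ PV = 23,121.9867.
Macaulay duration = Σ(t·PV) / P = 64,439.6234 / 23,121.9867 = 2.78694 years.

2.7869 years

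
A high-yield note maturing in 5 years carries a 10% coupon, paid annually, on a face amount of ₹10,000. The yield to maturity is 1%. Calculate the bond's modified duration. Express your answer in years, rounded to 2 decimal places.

4.27 years

Periodic yield y = 0.01. First find Macaulay duration:
  t   CF        PV=CF/(1+0.01)^t    t·PV
  1     1,000.00       990.0990       990.0990
  2     1,000.00       980.2960     1,960.5921
  3     1,000.00       970.5901     2,911.7704
  4     1,000.00       960.9803     3,843.9214
  5    11,000.00    10,466.1226    52,330.6128
  Σ                 14,368.0881    62,036.9957
P = 14,368.0881; Macaulay duration = 62,036.9957 / 14,368.0881 = 4.31769 years.
Modified duration = D_Mac / (1 + y) = 4.31769 / 1.01 = 4.27494 years.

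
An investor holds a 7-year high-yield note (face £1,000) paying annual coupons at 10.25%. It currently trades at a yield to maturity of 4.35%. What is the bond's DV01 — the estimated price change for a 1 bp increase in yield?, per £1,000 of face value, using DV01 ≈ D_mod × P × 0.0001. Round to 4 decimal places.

£0.7208

Periodic yield y = 0.0435.
  t   CF        PV=CF/(1+0.0435)^t    t·PV
  1       102.50        98.2271        98.2271
  2       102.50        94.1324       188.2647
  3       102.50        90.2083       270.6249
  4       102.50        86.4478       345.7913
  5       102.50        82.8441       414.2205
  6       102.50        79.3906       476.3437
  7     1,102.50       818.3356     5,728.3489
  Σ                  1,349.5859     7,521.8211
P = 1,349.5859; D_Mac = 5.57343 yrs; D_mod = 5.34109 yrs.
DV01 ≈ 5.34109 × 1,349.5859 × 0.0001 = 0.720826.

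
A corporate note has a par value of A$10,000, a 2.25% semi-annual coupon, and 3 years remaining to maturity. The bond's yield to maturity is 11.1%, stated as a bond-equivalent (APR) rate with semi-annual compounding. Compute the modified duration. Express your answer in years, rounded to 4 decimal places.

2.7516 years

Periodic yield y = 0.0555. First find Macaulay duration:
  t   CF        PV=CF/(1+0.0555)^t    t·PV
  1       112.50       106.5846       106.5846
  2       112.50       100.9802       201.9603
  3       112.50        95.6704       287.0113
  4       112.50        90.6399       362.5597
  5       112.50        85.8739       429.3696
  6    10,112.50     7,313.2279    43,879.3675
  Σ                  7,792.9769    45,266.8531
P = 7,792.9769; Macaulay duration = 45,266.8531 / 7,792.9769 = 5.80867 half-year periods = 2.90434 years.
Modified duration = D_Mac / (1 + y) = 2.90434 / 1.0555 = 2.75162 years.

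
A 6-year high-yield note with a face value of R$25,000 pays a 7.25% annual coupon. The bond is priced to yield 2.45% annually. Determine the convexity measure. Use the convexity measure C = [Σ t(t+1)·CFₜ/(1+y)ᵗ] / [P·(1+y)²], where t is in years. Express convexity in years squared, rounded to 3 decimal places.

With y = 0.0245:
  t   CF        PV=CF/(1+0.0245)^t    t·PV        t(t+1)·PV
  1     1,812.50     1,769.1557     1,769.1557       3,538.3114
  2     1,812.50     1,726.8479     3,453.6958      10,361.0875
  3     1,812.50     1,685.5519     5,056.6557      20,226.6227
  4     1,812.50     1,645.2434     6,580.9737      32,904.8685
  5     1,812.50     1,605.8989     8,029.4945      48,176.9671
  6    26,812.50    23,188.1197   139,128.7180     973,901.0263
  Σ                 31,620.8175   164,018.6935   1,089,108.8835
P = 31,620.8175.
Convexity = Σ t(t+1)·PV / [P·(1+y)²] = 1,089,108.8835 / (31,620.8175 × 1.049600) = 32.81514.

32.815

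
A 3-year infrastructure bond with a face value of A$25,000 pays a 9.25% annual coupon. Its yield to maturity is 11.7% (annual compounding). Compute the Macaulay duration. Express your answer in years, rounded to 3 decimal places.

2.745 years

Periodic yield y = 0.117. Discount each cash flow and weight by its year:
  t   CF        PV=CF/(1+0.117)^t    t·PV
  1     2,312.50     2,070.2775     2,070.2775
  2     2,312.50     1,853.4266     3,706.8532
  3    27,312.50    19,597.5569    58,792.6708
  Σ                 23,521.2611    64,569.8016
Price P = Σ PV = 23,521.2611.
Macaulay duration = Σ(t·PV) / P = 64,569.8016 / 23,521.2611 = 2.74517 years.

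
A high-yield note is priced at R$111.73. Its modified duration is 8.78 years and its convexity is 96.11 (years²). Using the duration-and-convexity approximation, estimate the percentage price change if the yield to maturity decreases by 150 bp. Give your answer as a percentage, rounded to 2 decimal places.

+14.25%

Duration effect: -D_mod·Δy = -8.78 × (-0.015) = +0.131700
Convexity effect: ½·C·(Δy)² = 0.5 × 96.11 × (-0.015)² = +0.010812375
ΔP/P ≈ +0.131700 + 0.010812375 = +0.142512375
= +14.2512375%.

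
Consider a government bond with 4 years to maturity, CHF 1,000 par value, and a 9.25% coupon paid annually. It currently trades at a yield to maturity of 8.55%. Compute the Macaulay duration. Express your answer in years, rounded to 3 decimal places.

Periodic yield y = 0.0855. Discount each cash flow and weight by its year:
  t   CF        PV=CF/(1+0.0855)^t    t·PV
  1        92.50        85.2142        85.2142
  2        92.50        78.5022       157.0045
  3        92.50        72.3190       216.9569
  4     1,092.50       786.8685     3,147.4738
  Σ                  1,022.9039     3,606.6494
Price P = Σ PV = 1,022.9039.
Macaulay duration = Σ(t·PV) / P = 3,606.6494 / 1,022.9039 = 3.52589 years.

3.526 years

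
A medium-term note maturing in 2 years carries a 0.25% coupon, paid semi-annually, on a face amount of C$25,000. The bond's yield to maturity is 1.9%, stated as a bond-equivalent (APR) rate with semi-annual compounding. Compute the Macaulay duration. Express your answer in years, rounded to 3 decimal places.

1.996 years

Periodic yield y = 0.0095. Discount each cash flow and weight by its period:
  t   CF        PV=CF/(1+0.0095)^t    t·PV
  1        31.25        30.9559        30.9559
  2        31.25        30.6646        61.3292
  3        31.25        30.3760        91.1281
  4    25,031.25    24,102.2310    96,408.9240
  Σ                 24,194.2276    96,592.3373
Price P = Σ PV = 24,194.2276.
Macaulay duration = Σ(t·PV) / P = 96,592.3373 / 24,194.2276 = 3.99237 half-year periods.
In years: 3.99237 / 2 = 1.99619 years.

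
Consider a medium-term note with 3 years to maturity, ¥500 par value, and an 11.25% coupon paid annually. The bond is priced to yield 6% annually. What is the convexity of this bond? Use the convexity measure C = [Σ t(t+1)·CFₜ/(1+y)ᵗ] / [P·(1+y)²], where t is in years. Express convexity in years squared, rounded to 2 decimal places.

With y = 0.06:
  t   CF        PV=CF/(1+0.06)^t    t·PV        t(t+1)·PV
  1        56.25        53.0660        53.0660         106.1321
  2        56.25        50.0623       100.1246         300.3738
  3       556.25       467.0382     1,401.1147       5,604.4587
  Σ                    570.1666     1,554.3053       6,010.9646
P = 570.1666.
Convexity = Σ t(t+1)·PV / [P·(1+y)²] = 6,010.9646 / (570.1666 × 1.123600) = 9.38276.

9.38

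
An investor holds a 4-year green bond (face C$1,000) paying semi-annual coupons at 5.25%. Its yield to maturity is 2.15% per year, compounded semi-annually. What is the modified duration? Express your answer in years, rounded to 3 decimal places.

Periodic yield y = 0.01075. First find Macaulay duration:
  t   CF        PV=CF/(1+0.01075)^t    t·PV
  1        26.25        25.9708        25.9708
  2        26.25        25.6946        51.3892
  3        26.25        25.4213        76.2640
  4        26.25        25.1509       100.6038
  5        26.25        24.8834       124.4172
  6        26.25        24.6188       147.7128
  7        26.25        24.3570       170.4987
  8     1,026.25       942.1134     7,536.9070
  Σ                  1,118.2103     8,233.7635
P = 1,118.2103; Macaulay duration = 8,233.7635 / 1,118.2103 = 7.36334 half-year periods = 3.68167 years.
Modified duration = D_Mac / (1 + y) = 3.68167 / 1.01075 = 3.64251 years.

3.643 years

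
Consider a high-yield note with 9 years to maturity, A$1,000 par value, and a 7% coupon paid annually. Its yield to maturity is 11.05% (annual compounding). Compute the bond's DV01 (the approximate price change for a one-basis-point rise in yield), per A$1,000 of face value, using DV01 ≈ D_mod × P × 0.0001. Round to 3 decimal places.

Periodic yield y = 0.1105.
  t   CF        PV=CF/(1+0.1105)^t    t·PV
  1        70.00        63.0347        63.0347
  2        70.00        56.7624       113.5248
  3        70.00        51.1143       153.3429
  4        70.00        46.0282       184.1127
  5        70.00        41.4482       207.2408
  6        70.00        37.3239       223.9432
  7        70.00        33.6100       235.2698
  8        70.00        30.2656       242.1249
  9     1,070.00       416.5976     3,749.3780
  Σ                    776.1847     5,171.9718
P = 776.1847; D_Mac = 6.66333 yrs; D_mod = 6.00029 yrs.
DV01 ≈ 6.00029 × 776.1847 × 0.0001 = 0.465734.

A$0.466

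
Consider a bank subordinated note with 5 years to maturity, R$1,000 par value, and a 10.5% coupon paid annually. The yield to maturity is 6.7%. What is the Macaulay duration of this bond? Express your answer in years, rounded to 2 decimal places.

Periodic yield y = 0.067. Discount each cash flow and weight by its year:
  t   CF        PV=CF/(1+0.067)^t    t·PV
  1       105.00        98.4067        98.4067
  2       105.00        92.2275       184.4550
  3       105.00        86.4363       259.3088
  4       105.00        81.0087       324.0348
  5     1,105.00       798.9879     3,994.9393
  Σ                  1,157.0671     4,861.1447
Price P = Σ PV = 1,157.0671.
Macaulay duration = Σ(t·PV) / P = 4,861.1447 / 1,157.0671 = 4.20126 years.

4.20 years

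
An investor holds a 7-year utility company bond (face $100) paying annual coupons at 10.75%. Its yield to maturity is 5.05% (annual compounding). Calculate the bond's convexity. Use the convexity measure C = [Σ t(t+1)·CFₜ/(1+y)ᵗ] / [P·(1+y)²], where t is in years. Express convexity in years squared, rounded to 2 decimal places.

36.46

With y = 0.0505:
  t   CF        PV=CF/(1+0.0505)^t    t·PV        t(t+1)·PV
  1        10.75        10.2332        10.2332          20.4664
  2        10.75         9.7413        19.4826          58.4477
  3        10.75         9.2730        27.8190         111.2760
  4        10.75         8.8272        35.3089         176.5445
  5        10.75         8.4029        42.0144         252.0864
  6        10.75         7.9989        47.9936         335.9552
  7       110.75        78.4461       549.1227       4,392.9814
  Σ                    132.9226       731.9744       5,347.7577
P = 132.9226.
Convexity = Σ t(t+1)·PV / [P·(1+y)²] = 5,347.7577 / (132.9226 × 1.103550) = 36.45697.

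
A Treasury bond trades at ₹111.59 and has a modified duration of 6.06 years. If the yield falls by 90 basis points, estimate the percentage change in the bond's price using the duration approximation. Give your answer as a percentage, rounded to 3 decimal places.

Duration approximation: ΔP/P ≈ -D_mod · Δy = -6.06 × (-0.009) = +0.054540.
As a percentage: +5.4540%.

+5.454%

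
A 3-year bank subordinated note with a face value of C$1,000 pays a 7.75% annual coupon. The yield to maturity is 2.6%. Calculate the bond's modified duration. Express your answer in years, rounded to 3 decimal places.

2.733 years

Periodic yield y = 0.026. First find Macaulay duration:
  t   CF        PV=CF/(1+0.026)^t    t·PV
  1        77.50        75.5361        75.5361
  2        77.50        73.6219       147.2438
  3     1,077.50       997.6431     2,992.9293
  Σ                  1,146.8010     3,215.7091
P = 1,146.8010; Macaulay duration = 3,215.7091 / 1,146.8010 = 2.80407 years.
Modified duration = D_Mac / (1 + y) = 2.80407 / 1.026 = 2.73301 years.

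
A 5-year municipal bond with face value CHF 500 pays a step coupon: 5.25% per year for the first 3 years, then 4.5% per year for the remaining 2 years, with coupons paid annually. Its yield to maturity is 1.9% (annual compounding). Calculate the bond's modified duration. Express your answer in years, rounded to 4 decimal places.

4.4792 years

Periodic yield y = 0.019. First find Macaulay duration:
  t   CF        PV=CF/(1+0.019)^t    t·PV
  1        26.25        25.7605        25.7605
  2        26.25        25.2802        50.5605
  3        26.25        24.8089        74.4266
  4        22.50        20.8682        83.4730
  5       522.50       475.5710     2,377.8551
  Σ                    572.2889     2,612.0756
P = 572.2889; Macaulay duration = 2,612.0756 / 572.2889 = 4.56426 years.
Modified duration = D_Mac / (1 + y) = 4.56426 / 1.019 = 4.47916 years.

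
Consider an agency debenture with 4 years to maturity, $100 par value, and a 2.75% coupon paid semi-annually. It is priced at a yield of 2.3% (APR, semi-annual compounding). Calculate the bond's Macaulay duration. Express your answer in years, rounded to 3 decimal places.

Periodic yield y = 0.0115. Discount each cash flow and weight by its period:
  t   CF        PV=CF/(1+0.0115)^t    t·PV
  1        1.375         1.3594         1.3594
  2        1.375         1.3439         2.6878
  3        1.375         1.3286         3.9859
  4        1.375         1.3135         5.2541
  5        1.375         1.2986         6.4930
  6        1.375         1.2838         7.7030
  7        1.375         1.2692         8.8846
  8      101.375        92.5132       740.1057
  Σ                    101.7103       776.4735
Price P = Σ PV = 101.7103.
Macaulay duration = Σ(t·PV) / P = 776.4735 / 101.7103 = 7.63417 half-year periods.
In years: 7.63417 / 2 = 3.81708 years.

3.817 years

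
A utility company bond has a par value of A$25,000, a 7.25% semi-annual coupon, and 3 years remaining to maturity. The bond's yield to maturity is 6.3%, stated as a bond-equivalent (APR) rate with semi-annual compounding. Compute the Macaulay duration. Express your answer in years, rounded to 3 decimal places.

2.753 years

Periodic yield y = 0.0315. Discount each cash flow and weight by its period:
  t   CF        PV=CF/(1+0.0315)^t    t·PV
  1       906.25       878.5749       878.5749
  2       906.25       851.7449     1,703.4899
  3       906.25       825.7343     2,477.2029
  4       906.25       800.5180     3,202.0719
  5       906.25       776.0717     3,880.3586
  6    25,906.25    21,507.4617   129,044.7703
  Σ                 25,640.1055   141,186.4684
Price P = Σ PV = 25,640.1055.
Macaulay duration = Σ(t·PV) / P = 141,186.4684 / 25,640.1055 = 5.50647 half-year periods.
In years: 5.50647 / 2 = 2.75323 years.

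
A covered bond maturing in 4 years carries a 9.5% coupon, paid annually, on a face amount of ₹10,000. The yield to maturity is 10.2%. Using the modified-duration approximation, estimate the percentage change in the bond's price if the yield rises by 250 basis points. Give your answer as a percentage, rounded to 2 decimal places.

-7.95%

Periodic yield y = 0.102. Modified duration first:
  t   CF        PV=CF/(1+0.102)^t    t·PV
  1       950.00       862.0690       862.0690
  2       950.00       782.2767     1,564.5535
  3       950.00       709.8700     2,129.6100
  4    10,950.00     7,424.8510    29,699.4039
  Σ                  9,779.0667    34,255.6363
P = 9,779.0667; D_Mac = 3.50296 yrs; D_mod = 3.50296/(1+0.102) = 3.17873 yrs.
ΔP/P ≈ -D_mod · Δy = -3.17873 × (+0.025) = -0.079468 = -7.9468%.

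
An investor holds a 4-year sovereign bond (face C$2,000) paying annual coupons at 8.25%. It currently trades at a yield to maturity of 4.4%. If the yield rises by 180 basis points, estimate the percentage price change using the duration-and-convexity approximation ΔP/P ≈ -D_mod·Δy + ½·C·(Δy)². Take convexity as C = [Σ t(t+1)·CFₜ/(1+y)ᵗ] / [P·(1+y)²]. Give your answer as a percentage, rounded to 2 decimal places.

With y = 0.044:
  t   CF        PV=CF/(1+0.044)^t    t·PV        t(t+1)·PV
  1       165.00       158.0460       158.0460         316.0920
  2       165.00       151.3850       302.7701         908.3102
  3       165.00       145.0048       435.0145       1,740.0579
  4     2,165.00     1,822.4512     7,289.8048      36,449.0238
  Σ                  2,276.8870     8,185.6353      39,413.4839
P = 2,276.8870; D_Mac = 3.59510 yrs; D_mod = 3.44358 yrs; C = 15.88190.
Duration effect: -3.44358 × (+0.018) = -0.061984
Convexity effect: 0.5 × 15.88190 × (0.018)² = +0.0025729
ΔP/P ≈ -0.061984 + 0.0025729 = -0.059412 = -5.9412%.

-5.94%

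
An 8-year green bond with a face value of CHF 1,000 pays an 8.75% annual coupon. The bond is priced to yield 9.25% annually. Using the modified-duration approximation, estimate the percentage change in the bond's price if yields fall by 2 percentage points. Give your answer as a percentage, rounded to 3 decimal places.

+11.068%

Periodic yield y = 0.0925. Modified duration first:
  t   CF        PV=CF/(1+0.0925)^t    t·PV
  1        87.50        80.0915        80.0915
  2        87.50        73.3103       146.6207
  3        87.50        67.1033       201.3098
  4        87.50        61.4218       245.6870
  5        87.50        56.2213       281.1065
  6        87.50        51.4611       308.7668
  7        87.50        47.1040       329.7281
  8     1,087.50       535.8678     4,286.9428
  Σ                    972.5812     5,880.2532
P = 972.5812; D_Mac = 6.04603 yrs; D_mod = 6.04603/(1+0.0925) = 5.53412 yrs.
ΔP/P ≈ -D_mod · Δy = -5.53412 × (-0.02) = +0.110682 = +11.0682%.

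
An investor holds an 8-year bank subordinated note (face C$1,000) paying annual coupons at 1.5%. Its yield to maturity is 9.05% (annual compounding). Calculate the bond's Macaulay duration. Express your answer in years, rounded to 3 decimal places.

7.438 years

Periodic yield y = 0.0905. Discount each cash flow and weight by its year:
  t   CF        PV=CF/(1+0.0905)^t    t·PV
  1        15.00        13.7552        13.7552
  2        15.00        12.6136        25.2273
  3        15.00        11.5668        34.7005
  4        15.00        10.6069        42.4276
  5        15.00         9.7266        48.6332
  6        15.00         8.9194        53.5166
  7        15.00         8.1792        57.2545
  8     1,015.00       507.5288     4,060.2303
  Σ                    582.8966     4,335.7451
Price P = Σ PV = 582.8966.
Macaulay duration = Σ(t·PV) / P = 4,335.7451 / 582.8966 = 7.43827 years.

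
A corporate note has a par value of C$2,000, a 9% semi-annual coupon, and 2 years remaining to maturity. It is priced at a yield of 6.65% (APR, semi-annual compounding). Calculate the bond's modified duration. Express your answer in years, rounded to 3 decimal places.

Periodic yield y = 0.03325. First find Macaulay duration:
  t   CF        PV=CF/(1+0.03325)^t    t·PV
  1        90.00        87.1038        87.1038
  2        90.00        84.3008       168.6016
  3        90.00        81.5880       244.7640
  4     2,090.00     1,833.6846     7,334.7383
  Σ                  2,086.6772     7,835.2077
P = 2,086.6772; Macaulay duration = 7,835.2077 / 2,086.6772 = 3.75487 half-year periods = 1.87744 years.
Modified duration = D_Mac / (1 + y) = 1.87744 / 1.03325 = 1.81702 years.

1.817 years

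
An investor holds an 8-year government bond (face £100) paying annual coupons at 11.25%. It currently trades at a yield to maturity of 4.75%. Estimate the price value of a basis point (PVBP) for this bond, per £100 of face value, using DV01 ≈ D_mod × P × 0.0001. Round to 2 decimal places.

Periodic yield y = 0.0475.
  t   CF        PV=CF/(1+0.0475)^t    t·PV
  1        11.25        10.7399        10.7399
  2        11.25        10.2528        20.5057
  3        11.25         9.7879        29.3638
  4        11.25         9.3441        37.3763
  5        11.25         8.9204        44.6018
  6        11.25         8.5159        51.0951
  7        11.25         8.1297        56.9079
  8       111.25        76.7481       613.9850
  Σ                    142.4387       864.5754
P = 142.4387; D_Mac = 6.06981 yrs; D_mod = 5.79456 yrs.
DV01 ≈ 5.79456 × 142.4387 × 0.0001 = 0.082537.

£0.08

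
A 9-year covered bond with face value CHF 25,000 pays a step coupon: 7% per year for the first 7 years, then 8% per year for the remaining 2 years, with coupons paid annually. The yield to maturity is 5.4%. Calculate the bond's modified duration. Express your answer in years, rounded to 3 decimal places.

6.740 years

Periodic yield y = 0.054. First find Macaulay duration:
  t   CF        PV=CF/(1+0.054)^t    t·PV
  1     1,750.00     1,660.3416     1,660.3416
  2     1,750.00     1,575.2766     3,150.5532
  3     1,750.00     1,494.5698     4,483.7095
  4     1,750.00     1,417.9980     5,671.9918
  5     1,750.00     1,345.3491     6,726.7455
  6     1,750.00     1,276.4223     7,658.5338
  7     1,750.00     1,211.0269     8,477.1880
  8     2,000.00     1,313.1221    10,504.9768
  9    27,000.00    16,818.9263   151,370.3363
  Σ                 28,113.0326   199,704.3765
P = 28,113.0326; Macaulay duration = 199,704.3765 / 28,113.0326 = 7.10362 years.
Modified duration = D_Mac / (1 + y) = 7.10362 / 1.054 = 6.73968 years.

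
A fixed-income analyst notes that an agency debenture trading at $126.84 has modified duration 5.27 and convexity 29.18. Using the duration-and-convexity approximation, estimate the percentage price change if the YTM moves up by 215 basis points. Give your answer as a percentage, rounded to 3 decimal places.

-10.656%

Duration effect: -D_mod·Δy = -5.27 × (+0.0215) = -0.113305
Convexity effect: ½·C·(Δy)² = 0.5 × 29.18 × (0.0215)² = +0.0067442275
ΔP/P ≈ -0.113305 + 0.0067442275 = -0.1065607725
= -10.65607725%.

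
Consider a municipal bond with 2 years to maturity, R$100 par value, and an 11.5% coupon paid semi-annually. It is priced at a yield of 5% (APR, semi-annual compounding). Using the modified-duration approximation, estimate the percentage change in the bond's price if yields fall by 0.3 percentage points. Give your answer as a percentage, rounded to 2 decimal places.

Periodic yield y = 0.025. Modified duration first:
  t   CF        PV=CF/(1+0.025)^t    t·PV
  1         5.75         5.6098         5.6098
  2         5.75         5.4729        10.9459
  3         5.75         5.3394        16.0183
  4       105.75        95.8043       383.2171
  Σ                    112.2264       415.7911
P = 112.2264; D_Mac = 3.70493 half-year periods = 1.85247 yrs; D_mod = 1.85247/(1+0.025) = 1.80728 yrs.
ΔP/P ≈ -D_mod · Δy = -1.80728 × (-0.003) = +0.005422 = +0.5422%.

+0.54%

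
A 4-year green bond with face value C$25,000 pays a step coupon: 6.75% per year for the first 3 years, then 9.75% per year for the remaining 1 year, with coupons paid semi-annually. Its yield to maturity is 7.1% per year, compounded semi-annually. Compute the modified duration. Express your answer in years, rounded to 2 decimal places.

3.45 years

Periodic yield y = 0.0355. First find Macaulay duration:
  t   CF        PV=CF/(1+0.0355)^t    t·PV
  1       843.75       814.8238       814.8238
  2       843.75       786.8892     1,573.7784
  3       843.75       759.9123     2,279.7369
  4       843.75       733.8603     2,935.4411
  5       843.75       708.7014     3,543.5068
  6       843.75       684.4050     4,106.4299
  7     1,218.75       954.6934     6,682.8536
  8    26,218.75    19,834.0387   158,672.3097
  Σ                 25,277.3240   180,608.8802
P = 25,277.3240; Macaulay duration = 180,608.8802 / 25,277.3240 = 7.14509 half-year periods = 3.57255 years.
Modified duration = D_Mac / (1 + y) = 3.57255 / 1.0355 = 3.45007 years.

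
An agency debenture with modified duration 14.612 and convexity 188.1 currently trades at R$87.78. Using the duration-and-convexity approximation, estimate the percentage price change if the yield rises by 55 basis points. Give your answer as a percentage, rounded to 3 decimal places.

-7.752%

Duration effect: -D_mod·Δy = -14.612 × (+0.0055) = -0.080366
Convexity effect: ½·C·(Δy)² = 0.5 × 188.1 × (0.0055)² = +0.0028450125
ΔP/P ≈ -0.080366 + 0.0028450125 = -0.0775209875
= -7.75209875%.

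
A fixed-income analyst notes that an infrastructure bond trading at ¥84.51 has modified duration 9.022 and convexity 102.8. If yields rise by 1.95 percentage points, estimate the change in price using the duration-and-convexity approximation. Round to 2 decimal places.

Duration effect: -D_mod·Δy = -9.022 × (+0.0195) = -0.175929
Convexity effect: ½·C·(Δy)² = 0.5 × 102.8 × (0.0195)² = +0.01954485
ΔP/P ≈ -0.175929 + 0.01954485 = -0.15638415
ΔP ≈ 84.51 × (-0.15638415) = -13.2160245165.

-¥13.22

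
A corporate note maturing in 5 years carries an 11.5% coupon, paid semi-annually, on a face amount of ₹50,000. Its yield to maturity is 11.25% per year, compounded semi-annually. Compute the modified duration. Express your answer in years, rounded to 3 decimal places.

Periodic yield y = 0.05625. First find Macaulay duration:
  t   CF        PV=CF/(1+0.05625)^t    t·PV
  1     2,875.00     2,721.8935     2,721.8935
  2     2,875.00     2,576.9406     5,153.8812
  3     2,875.00     2,439.7071     7,319.1212
  4     2,875.00     2,309.7818     9,239.1273
  5     2,875.00     2,186.7757    10,933.8785
  6     2,875.00     2,070.3202    12,421.9211
  7     2,875.00     1,960.0665    13,720.4652
  8     2,875.00     1,855.6842    14,845.4737
  9     2,875.00     1,756.8608    15,811.7472
  10   52,875.00    30,590.2595   305,902.5947
  Σ                 50,468.2898   398,070.1036
P = 50,468.2898; Macaulay duration = 398,070.1036 / 50,468.2898 = 7.88753 half-year periods = 3.94376 years.
Modified duration = D_Mac / (1 + y) = 3.94376 / 1.05625 = 3.73374 years.

3.734 years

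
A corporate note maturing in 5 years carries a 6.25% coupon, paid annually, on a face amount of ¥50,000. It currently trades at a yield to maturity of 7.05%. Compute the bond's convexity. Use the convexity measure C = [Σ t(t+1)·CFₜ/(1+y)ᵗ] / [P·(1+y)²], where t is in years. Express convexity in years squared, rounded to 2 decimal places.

With y = 0.0705:
  t   CF        PV=CF/(1+0.0705)^t    t·PV        t(t+1)·PV
  1     3,125.00     2,919.1966     2,919.1966       5,838.3933
  2     3,125.00     2,726.9469     5,453.8938      16,361.6813
  3     3,125.00     2,547.3581     7,642.0744      30,568.2976
  4     3,125.00     2,379.5966     9,518.3863      47,591.9315
  5    53,125.00    37,789.0161   188,945.0807   1,133,670.4841
  Σ                 48,362.1144   214,478.6318   1,234,030.7878
P = 48,362.1144.
Convexity = Σ t(t+1)·PV / [P·(1+y)²] = 1,234,030.7878 / (48,362.1144 × 1.145970) = 22.26626.

22.27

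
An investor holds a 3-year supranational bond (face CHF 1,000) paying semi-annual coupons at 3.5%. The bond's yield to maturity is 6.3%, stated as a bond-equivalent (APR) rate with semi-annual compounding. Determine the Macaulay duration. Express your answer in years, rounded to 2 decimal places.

2.87 years

Periodic yield y = 0.0315. Discount each cash flow and weight by its period:
  t   CF        PV=CF/(1+0.0315)^t    t·PV
  1        17.50        16.9656        16.9656
  2        17.50        16.4475        32.8950
  3        17.50        15.9452        47.8356
  4        17.50        15.4583        61.8331
  5        17.50        14.9862        74.9311
  6     1,017.50       844.7322     5,068.3929
  Σ                    924.5349     5,302.8533
Price P = Σ PV = 924.5349.
Macaulay duration = Σ(t·PV) / P = 5,302.8533 / 924.5349 = 5.73570 half-year periods.
In years: 5.73570 / 2 = 2.86785 years.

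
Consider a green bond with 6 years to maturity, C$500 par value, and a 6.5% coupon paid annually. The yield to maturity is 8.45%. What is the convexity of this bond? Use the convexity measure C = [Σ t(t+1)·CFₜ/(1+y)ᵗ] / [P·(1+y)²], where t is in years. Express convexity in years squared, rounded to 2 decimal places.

28.74

With y = 0.0845:
  t   CF        PV=CF/(1+0.0845)^t    t·PV        t(t+1)·PV
  1        32.50        29.9677        29.9677          59.9355
  2        32.50        27.6328        55.2655         165.7966
  3        32.50        25.4797        76.4392         305.7567
  4        32.50        23.4944        93.9778         469.8888
  5        32.50        21.6638       108.3192         649.9154
  6       532.50       327.2972     1,963.7831      13,746.4819
  Σ                    455.5357     2,327.7525      15,397.7748
P = 455.5357.
Convexity = Σ t(t+1)·PV / [P·(1+y)²] = 15,397.7748 / (455.5357 × 1.176140) = 28.73932.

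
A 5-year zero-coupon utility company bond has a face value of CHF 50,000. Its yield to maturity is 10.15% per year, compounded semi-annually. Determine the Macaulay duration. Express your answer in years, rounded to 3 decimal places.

A zero-coupon bond has a single cash flow at maturity, so its Macaulay duration equals its maturity: 5 years.
(Equivalently: 10 semi-annual periods ÷ 2 = 5 years.)

5.000 years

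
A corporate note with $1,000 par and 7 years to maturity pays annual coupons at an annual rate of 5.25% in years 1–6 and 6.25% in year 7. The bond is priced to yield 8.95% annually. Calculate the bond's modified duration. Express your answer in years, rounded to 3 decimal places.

5.434 years

Periodic yield y = 0.0895. First find Macaulay duration:
  t   CF        PV=CF/(1+0.0895)^t    t·PV
  1        52.50        48.1872        48.1872
  2        52.50        44.2288        88.4575
  3        52.50        40.5955       121.7864
  4        52.50        37.2606       149.0426
  5        52.50        34.1998       170.9988
  6        52.50        31.3903       188.3420
  7     1,062.50       583.0936     4,081.6554
  Σ                    818.9559     4,848.4700
P = 818.9559; Macaulay duration = 4,848.4700 / 818.9559 = 5.92031 years.
Modified duration = D_Mac / (1 + y) = 5.92031 / 1.0895 = 5.43397 years.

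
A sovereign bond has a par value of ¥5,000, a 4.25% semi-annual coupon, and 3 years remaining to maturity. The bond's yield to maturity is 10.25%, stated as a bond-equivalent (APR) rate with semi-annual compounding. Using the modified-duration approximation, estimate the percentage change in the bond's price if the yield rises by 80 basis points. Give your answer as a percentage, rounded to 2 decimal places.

Periodic yield y = 0.05125. Modified duration first:
  t   CF        PV=CF/(1+0.05125)^t    t·PV
  1       106.25       101.0702       101.0702
  2       106.25        96.1428       192.2857
  3       106.25        91.4557       274.3672
  4       106.25        86.9971       347.9885
  5       106.25        82.7559       413.7794
  6     5,106.25     3,783.2585    22,699.5512
  Σ                  4,241.6803    24,029.0422
P = 4,241.6803; D_Mac = 5.66498 half-year periods = 2.83249 yrs; D_mod = 2.83249/(1+0.05125) = 2.69440 yrs.
ΔP/P ≈ -D_mod · Δy = -2.69440 × (+0.008) = -0.021555 = -2.1555%.

-2.16%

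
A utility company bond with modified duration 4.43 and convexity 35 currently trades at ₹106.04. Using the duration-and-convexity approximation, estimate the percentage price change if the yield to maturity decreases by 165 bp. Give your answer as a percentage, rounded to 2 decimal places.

Duration effect: -D_mod·Δy = -4.43 × (-0.0165) = +0.073095
Convexity effect: ½·C·(Δy)² = 0.5 × 35 × (-0.0165)² = +0.004764375
ΔP/P ≈ +0.073095 + 0.004764375 = +0.077859375
= +7.7859375%.

+7.79%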